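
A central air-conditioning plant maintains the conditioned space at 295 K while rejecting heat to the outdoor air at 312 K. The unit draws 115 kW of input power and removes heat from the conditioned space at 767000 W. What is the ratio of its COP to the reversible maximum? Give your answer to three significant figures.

0.384

Converting, Q̇_C = 767000 W = 767.0 kW, so COP_actual = Q̇_C/Ẇ = 767.0/115.0 = 6.670.
The reservoir spacing is ΔT = 312 − 295 = 17.00 K.
COP_Carnot = T_C/ΔT = 295.00/17.00 = 17.35.
η_II = COP_actual/COP_Carnot = 6.670/17.35 = 0.3843.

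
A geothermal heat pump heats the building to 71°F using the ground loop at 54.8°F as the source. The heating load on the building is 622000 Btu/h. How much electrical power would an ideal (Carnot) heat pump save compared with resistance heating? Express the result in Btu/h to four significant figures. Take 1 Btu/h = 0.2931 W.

603000 Btu/h

In absolute terms T_C = 285.82 K and T_H = 294.82 K, so ΔT = 9.000 K.
COP_Carnot = T_H/ΔT = 294.82/9.000 = 32.76.
Resistance heating needs Ẇ_res = Q̇_H = 622000 Btu/h; the reversible heat pump needs only Ẇ_hp = Q̇_H/COP = 18990 Btu/h.
Saving = 622000 − 18990 = 603000 Btu/h.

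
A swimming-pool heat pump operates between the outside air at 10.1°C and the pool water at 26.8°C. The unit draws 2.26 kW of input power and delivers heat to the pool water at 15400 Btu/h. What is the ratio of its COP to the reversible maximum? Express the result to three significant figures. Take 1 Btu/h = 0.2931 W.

Converting, Q̇_H = 15400 Btu/h = 4.514 kW, so COP_actual = Q̇_H/Ẇ = 4.514/2.260 = 1.997.
In absolute terms T_C = 283.25 K and T_H = 299.95 K, so ΔT = 16.70 K.
COP_Carnot = T_H/ΔT = 299.95/16.70 = 17.96.
η_II = COP_actual/COP_Carnot = 1.997/17.96 = 0.1112.

0.111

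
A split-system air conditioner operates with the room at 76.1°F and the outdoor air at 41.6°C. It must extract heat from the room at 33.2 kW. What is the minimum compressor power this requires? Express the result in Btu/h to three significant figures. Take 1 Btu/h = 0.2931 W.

In absolute terms T_C = 297.65 K and T_H = 314.75 K, so ΔT = 17.10 K.
COP_Carnot = T_C/ΔT = 297.65/17.10 = 17.41.
Ẇ_min = Q̇/COP_Carnot = 33.20/17.41 = 1.907 kW = 6507 Btu/h.

6510 Btu/h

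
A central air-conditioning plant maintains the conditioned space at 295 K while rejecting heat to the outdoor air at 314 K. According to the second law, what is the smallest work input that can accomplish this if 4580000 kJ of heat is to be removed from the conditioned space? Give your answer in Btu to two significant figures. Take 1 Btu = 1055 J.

The reservoir spacing is ΔT = 314 − 295 = 19.00 K.
The reversible limit is COP_R = T_C/ΔT = 15.53, so W_min = Q_C/COP = Q_C·ΔT/T_C.
W_min = 4580000 × 19.00/295.00 = 295000 kJ = 279600 Btu.

280000 Btu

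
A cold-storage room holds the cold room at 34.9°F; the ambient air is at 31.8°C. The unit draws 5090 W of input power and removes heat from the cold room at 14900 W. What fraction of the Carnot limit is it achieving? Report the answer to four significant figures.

0.3216

COP_actual = Q̇_C/Ẇ = 14900/5090 = 2.927.
In absolute terms T_C = 274.76 K and T_H = 304.95 K, so ΔT = 30.19 K.
COP_Carnot = T_C/ΔT = 274.76/30.19 = 9.101.
η_II = COP_actual/COP_Carnot = 2.927/9.101 = 0.3216.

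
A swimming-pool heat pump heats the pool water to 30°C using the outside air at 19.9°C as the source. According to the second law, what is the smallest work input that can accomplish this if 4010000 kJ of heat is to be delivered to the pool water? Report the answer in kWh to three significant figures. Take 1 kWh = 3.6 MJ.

37.1 kWh

In absolute terms T_C = 293.05 K and T_H = 303.15 K, so ΔT = 10.10 K.
The reversible limit is COP_HP = T_H/ΔT = 30.01, so W_min = Q_H/COP = Q_H·ΔT/T_H.
W_min = 4010000 × 10.10/303.15 = 133600 kJ = 37.11 kWh.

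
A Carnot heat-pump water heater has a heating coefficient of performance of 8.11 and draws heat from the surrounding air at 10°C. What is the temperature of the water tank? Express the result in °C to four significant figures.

49.82 °C

COP_HP = T_H/(T_H − T_C) rearranges to T_H = COP·T_C/(COP − 1).
With T_C = 283.15 K, T_H = 8.11 × 283.15/7.110 = 322.97 K.
Converting, 322.97 K = 49.82°C.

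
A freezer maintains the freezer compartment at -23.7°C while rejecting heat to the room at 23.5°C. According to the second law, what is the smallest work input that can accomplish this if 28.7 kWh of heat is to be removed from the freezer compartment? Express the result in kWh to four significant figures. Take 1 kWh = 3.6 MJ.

5.431 kWh

In absolute terms T_C = 249.45 K and T_H = 296.65 K, so ΔT = 47.20 K.
The reversible limit is COP_R = T_C/ΔT = 5.285, so W_min = Q_C/COP = Q_C·ΔT/T_C.
W_min = 28.70 × 47.20/249.45 = 5.431 kWh.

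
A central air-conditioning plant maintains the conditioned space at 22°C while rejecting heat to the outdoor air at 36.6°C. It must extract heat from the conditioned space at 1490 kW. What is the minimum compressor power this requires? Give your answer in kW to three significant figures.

In absolute terms T_C = 295.15 K and T_H = 309.75 K, so ΔT = 14.60 K.
COP_Carnot = T_C/ΔT = 295.15/14.60 = 20.22.
Ẇ_min = Q̇/COP_Carnot = 1490/20.22 = 73.70 kW.

73.7 kW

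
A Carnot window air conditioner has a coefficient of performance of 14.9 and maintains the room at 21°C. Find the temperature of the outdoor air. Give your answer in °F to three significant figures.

COP_R = T_C/(T_H − T_C) gives T_H − T_C = T_C/COP.
With T_C = 294.15 K, T_H = 294.15 × (1 + 1/14.9) = 313.89 K.
Converting, 313.89 K = 105.33°F.

105 °F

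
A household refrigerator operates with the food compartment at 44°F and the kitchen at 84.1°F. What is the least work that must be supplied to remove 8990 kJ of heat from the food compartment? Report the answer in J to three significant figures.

In absolute terms T_C = 279.82 K and T_H = 302.09 K, so ΔT = 22.28 K.
The reversible limit is COP_R = T_C/ΔT = 12.56, so W_min = Q_C/COP = Q_C·ΔT/T_C.
W_min = 8990 × 22.28/279.82 = 715.7 kJ = 715700 J.

716000 J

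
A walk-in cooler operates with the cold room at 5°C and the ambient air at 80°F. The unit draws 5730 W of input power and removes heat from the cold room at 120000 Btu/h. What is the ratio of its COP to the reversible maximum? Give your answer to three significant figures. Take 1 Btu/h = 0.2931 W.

Converting, Q̇_C = 120000 Btu/h = 35170 W, so COP_actual = Q̇_C/Ẇ = 35170/5730 = 6.138.
In absolute terms T_C = 278.15 K and T_H = 299.82 K, so ΔT = 21.67 K.
COP_Carnot = T_C/ΔT = 278.15/21.67 = 12.84.
η_II = COP_actual/COP_Carnot = 6.138/12.84 = 0.4781.

0.478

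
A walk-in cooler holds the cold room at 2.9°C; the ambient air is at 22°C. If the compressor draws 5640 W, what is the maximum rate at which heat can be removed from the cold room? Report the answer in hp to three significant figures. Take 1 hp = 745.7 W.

109 hp

In absolute terms T_C = 276.05 K and T_H = 295.15 K, so ΔT = 19.10 K.
COP_Carnot = T_C/ΔT = 276.05/19.10 = 14.45.
Q̇_max = COP_Carnot × Ẇ = 14.45 × 5640 W = 81510 W = 109.3 hp.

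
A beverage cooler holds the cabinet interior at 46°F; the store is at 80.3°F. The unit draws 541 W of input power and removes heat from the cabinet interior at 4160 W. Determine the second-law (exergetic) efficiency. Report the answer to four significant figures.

COP_actual = Q̇_C/Ẇ = 4160/541.0 = 7.689.
In absolute terms T_C = 280.93 K and T_H = 299.98 K, so ΔT = 19.06 K.
COP_Carnot = T_C/ΔT = 280.93/19.06 = 14.74.
η_II = COP_actual/COP_Carnot = 7.689/14.74 = 0.5216.

0.5216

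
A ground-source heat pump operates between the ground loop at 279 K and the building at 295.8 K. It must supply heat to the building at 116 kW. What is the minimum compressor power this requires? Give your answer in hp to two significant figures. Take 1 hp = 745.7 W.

8.8 hp

The reservoir spacing is ΔT = 295.8 − 279 = 16.80 K.
COP_Carnot = T_H/ΔT = 295.80/16.80 = 17.61.
Ẇ_min = Q̇/COP_Carnot = 116.0/17.61 = 6.588 kW = 8.835 hp.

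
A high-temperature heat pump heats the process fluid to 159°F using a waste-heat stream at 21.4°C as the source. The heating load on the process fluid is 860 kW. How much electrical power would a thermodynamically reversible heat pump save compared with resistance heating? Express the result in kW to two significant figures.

740 kW

In absolute terms T_C = 294.55 K and T_H = 343.71 K, so ΔT = 49.16 K.
COP_Carnot = T_H/ΔT = 343.71/49.16 = 6.992.
Resistance heating needs Ẇ_res = Q̇_H = 860.0 kW; the reversible heat pump needs only Ẇ_hp = Q̇_H/COP = 123.0 kW.
Saving = 860.0 − 123.0 = 737.0 kW.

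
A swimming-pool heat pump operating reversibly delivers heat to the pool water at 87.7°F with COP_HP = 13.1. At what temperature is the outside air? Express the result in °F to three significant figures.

45.9 °F

COP_HP = T_H/(T_H − T_C) gives T_H − T_C = T_H/COP.
With T_H = 304.09 K, T_C = 304.09 × (1 − 1/13.1) = 280.88 K.
Converting, 280.88 K = 45.92°F.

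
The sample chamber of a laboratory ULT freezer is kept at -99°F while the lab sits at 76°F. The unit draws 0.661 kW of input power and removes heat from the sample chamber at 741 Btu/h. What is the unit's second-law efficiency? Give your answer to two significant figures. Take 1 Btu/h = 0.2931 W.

Converting, Q̇_C = 741.0 Btu/h = 0.2172 kW, so COP_actual = Q̇_C/Ẇ = 0.2172/0.6610 = 0.3286.
In absolute terms T_C = 200.37 K and T_H = 297.59 K, so ΔT = 97.22 K.
COP_Carnot = T_C/ΔT = 200.37/97.22 = 2.061.
η_II = COP_actual/COP_Carnot = 0.3286/2.061 = 0.1594.

0.16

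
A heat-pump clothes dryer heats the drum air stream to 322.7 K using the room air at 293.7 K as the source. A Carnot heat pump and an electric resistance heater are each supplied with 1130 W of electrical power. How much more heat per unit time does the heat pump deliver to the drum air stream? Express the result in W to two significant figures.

11000 W

The reservoir spacing is ΔT = 322.7 − 293.7 = 29.00 K.
COP_Carnot = T_H/ΔT = 322.70/29.00 = 11.13.
The heat pump delivers Q̇_H = COP × Ẇ = 12570 W; the resistance heater delivers Ẇ = 1130 W.
Extra = (COP − 1)·Ẇ = 11440 W.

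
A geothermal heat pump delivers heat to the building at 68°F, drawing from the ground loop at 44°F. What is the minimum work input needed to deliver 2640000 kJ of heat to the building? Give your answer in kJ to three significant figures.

In absolute terms T_C = 279.82 K and T_H = 293.15 K, so ΔT = 13.33 K.
The reversible limit is COP_HP = T_H/ΔT = 21.99, so W_min = Q_H/COP = Q_H·ΔT/T_H.
W_min = 2640000 × 13.33/293.15 = 120100 kJ.

120000 kJ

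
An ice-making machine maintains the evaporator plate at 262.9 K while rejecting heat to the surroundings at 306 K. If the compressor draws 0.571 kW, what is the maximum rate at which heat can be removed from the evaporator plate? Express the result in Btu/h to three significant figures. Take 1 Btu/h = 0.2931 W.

11900 Btu/h

The reservoir spacing is ΔT = 306 − 262.9 = 43.10 K.
COP_Carnot = T_C/ΔT = 262.90/43.10 = 6.100.
Q̇_max = COP_Carnot × Ẇ = 6.100 × 0.5710 kW = 3.483 kW = 11880 Btu/h.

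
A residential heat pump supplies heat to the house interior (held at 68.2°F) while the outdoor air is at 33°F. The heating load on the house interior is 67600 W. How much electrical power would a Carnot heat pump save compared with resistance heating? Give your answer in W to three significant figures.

63100 W

In absolute terms T_C = 273.71 K and T_H = 293.26 K, so ΔT = 19.56 K.
COP_Carnot = T_H/ΔT = 293.26/19.56 = 15.00.
Resistance heating needs Ẇ_res = Q̇_H = 67600 W; the reversible heat pump needs only Ẇ_hp = Q̇_H/COP = 4508 W.
Saving = 67600 − 4508 = 63090 W.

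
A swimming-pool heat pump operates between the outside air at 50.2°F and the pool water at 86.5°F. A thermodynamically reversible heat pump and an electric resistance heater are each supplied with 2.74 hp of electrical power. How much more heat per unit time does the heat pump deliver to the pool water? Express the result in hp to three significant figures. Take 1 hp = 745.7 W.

In absolute terms T_C = 283.26 K and T_H = 303.43 K, so ΔT = 20.17 K.
COP_Carnot = T_H/ΔT = 303.43/20.17 = 15.05.
The heat pump delivers Q̇_H = COP × Ẇ = 41.23 hp; the resistance heater delivers Ẇ = 2.740 hp.
Extra = (COP − 1)·Ẇ = 38.49 hp.

38.5 hp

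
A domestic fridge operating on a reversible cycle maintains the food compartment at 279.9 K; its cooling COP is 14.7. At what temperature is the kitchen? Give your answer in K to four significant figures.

COP_R = T_C/(T_H − T_C) gives T_H − T_C = T_C/COP.
With T_C = 279.90 K, T_H = 279.90 × (1 + 1/14.7) = 298.94 K.

298.9 K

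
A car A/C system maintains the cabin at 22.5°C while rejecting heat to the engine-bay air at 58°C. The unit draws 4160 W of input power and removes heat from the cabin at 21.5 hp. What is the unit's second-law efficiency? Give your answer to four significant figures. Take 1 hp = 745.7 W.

Converting, Q̇_C = 21.50 hp = 16030 W, so COP_actual = Q̇_C/Ẇ = 16030/4160 = 3.854.
In absolute terms T_C = 295.65 K and T_H = 331.15 K, so ΔT = 35.50 K.
COP_Carnot = T_C/ΔT = 295.65/35.50 = 8.328.
η_II = COP_actual/COP_Carnot = 3.854/8.328 = 0.4628.

0.4628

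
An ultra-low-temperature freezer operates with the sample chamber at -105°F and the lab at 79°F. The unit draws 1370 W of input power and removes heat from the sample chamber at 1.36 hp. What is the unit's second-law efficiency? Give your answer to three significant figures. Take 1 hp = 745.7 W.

Converting, Q̇_C = 1.360 hp = 1014 W, so COP_actual = Q̇_C/Ẇ = 1014/1370 = 0.7403.
In absolute terms T_C = 197.04 K and T_H = 299.26 K, so ΔT = 102.2 K.
COP_Carnot = T_C/ΔT = 197.04/102.2 = 1.928.
η_II = COP_actual/COP_Carnot = 0.7403/1.928 = 0.3840.

0.384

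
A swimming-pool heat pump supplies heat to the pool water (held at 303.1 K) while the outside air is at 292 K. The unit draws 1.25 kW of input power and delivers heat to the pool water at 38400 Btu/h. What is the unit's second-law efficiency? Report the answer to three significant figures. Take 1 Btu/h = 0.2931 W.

0.330

Converting, Q̇_H = 38400 Btu/h = 11.26 kW, so COP_actual = Q̇_H/Ẇ = 11.26/1.250 = 9.004.
The reservoir spacing is ΔT = 303.1 − 292 = 11.10 K.
COP_Carnot = T_H/ΔT = 303.10/11.10 = 27.31.
η_II = COP_actual/COP_Carnot = 9.004/27.31 = 0.3297.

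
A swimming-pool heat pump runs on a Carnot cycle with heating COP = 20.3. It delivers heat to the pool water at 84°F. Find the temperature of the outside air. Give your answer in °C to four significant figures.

COP_HP = T_H/(T_H − T_C) gives T_H − T_C = T_H/COP.
With T_H = 302.04 K, T_C = 302.04 × (1 − 1/20.3) = 287.16 K.
Converting, 287.16 K = 14.01°C.

14.01 °C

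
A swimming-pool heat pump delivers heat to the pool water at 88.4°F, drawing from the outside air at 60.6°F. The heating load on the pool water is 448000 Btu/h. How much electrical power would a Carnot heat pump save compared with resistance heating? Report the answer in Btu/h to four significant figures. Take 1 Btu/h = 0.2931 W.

425300 Btu/h

In absolute terms T_C = 289.04 K and T_H = 304.48 K, so ΔT = 15.44 K.
COP_Carnot = T_H/ΔT = 304.48/15.44 = 19.71.
Resistance heating needs Ẇ_res = Q̇_H = 448000 Btu/h; the reversible heat pump needs only Ẇ_hp = Q̇_H/COP = 22720 Btu/h.
Saving = 448000 − 22720 = 425300 Btu/h.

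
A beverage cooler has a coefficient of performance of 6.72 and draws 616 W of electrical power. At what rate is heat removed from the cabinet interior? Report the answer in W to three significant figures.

Q̇_C = COP × Ẇ = 6.72 × 616.0 = 4140 W.

4140 W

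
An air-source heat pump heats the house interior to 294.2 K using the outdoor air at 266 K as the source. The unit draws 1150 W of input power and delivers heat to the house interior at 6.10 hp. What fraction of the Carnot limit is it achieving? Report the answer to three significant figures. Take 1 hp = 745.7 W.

Converting, Q̇_H = 6.100 hp = 4549 W, so COP_actual = Q̇_H/Ẇ = 4549/1150 = 3.955.
The reservoir spacing is ΔT = 294.2 − 266 = 28.20 K.
COP_Carnot = T_H/ΔT = 294.20/28.20 = 10.43.
η_II = COP_actual/COP_Carnot = 3.955/10.43 = 0.3791.

0.379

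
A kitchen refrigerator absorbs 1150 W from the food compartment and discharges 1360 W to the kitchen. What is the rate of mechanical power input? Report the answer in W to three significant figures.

For a cyclic device the first law requires Q̇_H = Q̇_C + Ẇ.
Ẇ = Q̇_H − Q̇_C = 210.0 W.

210 W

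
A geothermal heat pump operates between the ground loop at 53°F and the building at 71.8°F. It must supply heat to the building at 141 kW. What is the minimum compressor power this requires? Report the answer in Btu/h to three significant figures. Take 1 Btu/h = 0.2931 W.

17000 Btu/h

In absolute terms T_C = 284.82 K and T_H = 295.26 K, so ΔT = 10.44 K.
COP_Carnot = T_H/ΔT = 295.26/10.44 = 28.27.
Ẇ_min = Q̇/COP_Carnot = 141.0/28.27 = 4.988 kW = 17020 Btu/h.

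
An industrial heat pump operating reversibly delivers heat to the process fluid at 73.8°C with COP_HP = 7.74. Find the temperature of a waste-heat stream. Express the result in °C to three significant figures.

COP_HP = T_H/(T_H − T_C) gives T_H − T_C = T_H/COP.
With T_H = 346.95 K, T_C = 346.95 × (1 − 1/7.74) = 302.12 K.
Converting, 302.12 K = 28.97°C.

29.0 °C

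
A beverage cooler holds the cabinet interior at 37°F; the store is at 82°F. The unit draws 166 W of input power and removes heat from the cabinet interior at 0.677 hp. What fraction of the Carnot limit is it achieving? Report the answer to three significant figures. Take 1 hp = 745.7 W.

Converting, Q̇_C = 0.6770 hp = 504.8 W, so COP_actual = Q̇_C/Ẇ = 504.8/166.0 = 3.041.
In absolute terms T_C = 275.93 K and T_H = 300.93 K, so ΔT = 25.00 K.
COP_Carnot = T_C/ΔT = 275.93/25.00 = 11.04.
η_II = COP_actual/COP_Carnot = 3.041/11.04 = 0.2755.

0.276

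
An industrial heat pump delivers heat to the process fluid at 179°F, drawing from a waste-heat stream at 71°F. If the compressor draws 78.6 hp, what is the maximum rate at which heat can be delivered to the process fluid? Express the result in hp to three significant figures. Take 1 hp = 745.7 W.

465 hp

In absolute terms T_C = 294.82 K and T_H = 354.82 K, so ΔT = 60.00 K.
COP_Carnot = T_H/ΔT = 354.82/60.00 = 5.914.
Q̇_max = COP_Carnot × Ẇ = 5.914 × 78.60 hp = 464.8 hp.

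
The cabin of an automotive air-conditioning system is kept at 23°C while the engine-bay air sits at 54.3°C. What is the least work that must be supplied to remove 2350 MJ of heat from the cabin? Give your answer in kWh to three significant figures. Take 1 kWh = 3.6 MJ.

69.0 kWh

In absolute terms T_C = 296.15 K and T_H = 327.45 K, so ΔT = 31.30 K.
The reversible limit is COP_R = T_C/ΔT = 9.462, so W_min = Q_C/COP = Q_C·ΔT/T_C.
W_min = 2350 × 31.30/296.15 = 248.4 MJ = 68.99 kWh.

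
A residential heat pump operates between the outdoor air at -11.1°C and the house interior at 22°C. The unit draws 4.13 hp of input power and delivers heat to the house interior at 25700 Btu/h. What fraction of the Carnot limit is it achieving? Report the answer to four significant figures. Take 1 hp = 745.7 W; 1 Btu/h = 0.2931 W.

Converting, Q̇_H = 25700 Btu/h = 10.10 hp, so COP_actual = Q̇_H/Ẇ = 10.10/4.130 = 2.446.
In absolute terms T_C = 262.05 K and T_H = 295.15 K, so ΔT = 33.10 K.
COP_Carnot = T_H/ΔT = 295.15/33.10 = 8.917.
η_II = COP_actual/COP_Carnot = 2.446/8.917 = 0.2743.

0.2743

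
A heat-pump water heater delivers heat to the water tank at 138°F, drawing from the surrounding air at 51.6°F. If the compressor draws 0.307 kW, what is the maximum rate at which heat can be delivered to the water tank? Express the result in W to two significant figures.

2100 W

In absolute terms T_C = 284.04 K and T_H = 332.04 K, so ΔT = 48.00 K.
COP_Carnot = T_H/ΔT = 332.04/48.00 = 6.917.
Q̇_max = COP_Carnot × Ẇ = 6.917 × 0.3070 kW = 2.124 kW = 2124 W.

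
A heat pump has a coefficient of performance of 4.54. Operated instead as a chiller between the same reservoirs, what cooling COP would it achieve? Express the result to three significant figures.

Since Q_H = Q_C + W for any cycle, COP_R = Q_C/W = Q_H/W − 1.
COP_R = 4.54 − 1 = 3.54.

3.54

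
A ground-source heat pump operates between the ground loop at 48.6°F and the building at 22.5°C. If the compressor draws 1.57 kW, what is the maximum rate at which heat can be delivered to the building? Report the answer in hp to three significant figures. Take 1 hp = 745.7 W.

In absolute terms T_C = 282.37 K and T_H = 295.65 K, so ΔT = 13.28 K.
COP_Carnot = T_H/ΔT = 295.65/13.28 = 22.27.
Q̇_max = COP_Carnot × Ẇ = 22.27 × 1.570 kW = 34.96 kW = 46.88 hp.

46.9 hp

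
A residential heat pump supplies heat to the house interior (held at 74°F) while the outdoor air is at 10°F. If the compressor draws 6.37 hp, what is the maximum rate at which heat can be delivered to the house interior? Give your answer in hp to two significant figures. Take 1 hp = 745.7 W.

In absolute terms T_C = 260.93 K and T_H = 296.48 K, so ΔT = 35.56 K.
COP_Carnot = T_H/ΔT = 296.48/35.56 = 8.339.
Q̇_max = COP_Carnot × Ẇ = 8.339 × 6.370 hp = 53.12 hp.

53 hp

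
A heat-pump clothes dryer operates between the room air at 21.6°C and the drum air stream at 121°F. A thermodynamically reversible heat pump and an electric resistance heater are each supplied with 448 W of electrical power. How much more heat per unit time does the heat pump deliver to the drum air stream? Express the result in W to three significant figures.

4740 W

In absolute terms T_C = 294.75 K and T_H = 322.59 K, so ΔT = 27.84 K.
COP_Carnot = T_H/ΔT = 322.59/27.84 = 11.59.
The heat pump delivers Q̇_H = COP × Ẇ = 5190 W; the resistance heater delivers Ẇ = 448.0 W.
Extra = (COP − 1)·Ẇ = 4742 W.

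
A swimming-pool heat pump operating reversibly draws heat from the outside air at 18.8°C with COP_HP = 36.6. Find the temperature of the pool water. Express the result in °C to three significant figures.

COP_HP = T_H/(T_H − T_C) rearranges to T_H = COP·T_C/(COP − 1).
With T_C = 291.95 K, T_H = 36.6 × 291.95/35.60 = 300.15 K.
Converting, 300.15 K = 27.00°C.

27.0 °C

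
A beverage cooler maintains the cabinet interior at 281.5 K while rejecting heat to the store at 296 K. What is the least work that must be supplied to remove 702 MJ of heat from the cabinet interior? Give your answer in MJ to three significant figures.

The reservoir spacing is ΔT = 296 − 281.5 = 14.50 K.
The reversible limit is COP_R = T_C/ΔT = 19.41, so W_min = Q_C/COP = Q_C·ΔT/T_C.
W_min = 702.0 × 14.50/281.50 = 36.16 MJ.

36.2 MJ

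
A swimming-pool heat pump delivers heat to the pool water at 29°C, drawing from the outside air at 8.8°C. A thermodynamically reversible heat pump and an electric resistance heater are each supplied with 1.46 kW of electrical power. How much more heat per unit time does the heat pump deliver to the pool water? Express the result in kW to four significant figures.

In absolute terms T_C = 281.95 K and T_H = 302.15 K, so ΔT = 20.20 K.
COP_Carnot = T_H/ΔT = 302.15/20.20 = 14.96.
The heat pump delivers Q̇_H = COP × Ẇ = 21.84 kW; the resistance heater delivers Ẇ = 1.460 kW.
Extra = (COP − 1)·Ẇ = 20.38 kW.

20.38 kW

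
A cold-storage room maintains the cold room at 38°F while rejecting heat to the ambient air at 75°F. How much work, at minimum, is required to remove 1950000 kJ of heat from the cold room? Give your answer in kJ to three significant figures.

145000 kJ

In absolute terms T_C = 276.48 K and T_H = 297.04 K, so ΔT = 20.56 K.
The reversible limit is COP_R = T_C/ΔT = 13.45, so W_min = Q_C/COP = Q_C·ΔT/T_C.
W_min = 1950000 × 20.56/276.48 = 145000 kJ.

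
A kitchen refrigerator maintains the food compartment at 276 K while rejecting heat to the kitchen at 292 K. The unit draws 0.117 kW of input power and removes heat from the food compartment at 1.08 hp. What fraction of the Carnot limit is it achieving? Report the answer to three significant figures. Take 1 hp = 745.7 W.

0.399

Converting, Q̇_C = 1.080 hp = 0.8054 kW, so COP_actual = Q̇_C/Ẇ = 0.8054/0.1170 = 6.883.
The reservoir spacing is ΔT = 292 − 276 = 16.00 K.
COP_Carnot = T_C/ΔT = 276.00/16.00 = 17.25.
η_II = COP_actual/COP_Carnot = 6.883/17.25 = 0.3990.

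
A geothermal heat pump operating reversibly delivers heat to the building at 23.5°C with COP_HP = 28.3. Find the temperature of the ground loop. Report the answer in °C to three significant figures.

13.0 °C

COP_HP = T_H/(T_H − T_C) gives T_H − T_C = T_H/COP.
With T_H = 296.65 K, T_C = 296.65 × (1 − 1/28.3) = 286.17 K.
Converting, 286.17 K = 13.02°C.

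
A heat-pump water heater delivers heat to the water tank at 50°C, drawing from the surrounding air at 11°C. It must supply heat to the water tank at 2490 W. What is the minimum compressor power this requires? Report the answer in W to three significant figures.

In absolute terms T_C = 284.15 K and T_H = 323.15 K, so ΔT = 39.00 K.
COP_Carnot = T_H/ΔT = 323.15/39.00 = 8.286.
Ẇ_min = Q̇/COP_Carnot = 2490/8.286 = 300.5 W.

301 W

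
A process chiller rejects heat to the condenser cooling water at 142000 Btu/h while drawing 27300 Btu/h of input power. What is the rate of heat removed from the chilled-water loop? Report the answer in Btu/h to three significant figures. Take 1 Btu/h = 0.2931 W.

For a cyclic device the first law requires Q̇_H = Q̇_C + Ẇ.
Q̇_C = Q̇_H − Ẇ = 114700 Btu/h.

115000 Btu/h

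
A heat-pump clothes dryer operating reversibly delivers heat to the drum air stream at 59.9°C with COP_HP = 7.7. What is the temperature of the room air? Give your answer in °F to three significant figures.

COP_HP = T_H/(T_H − T_C) gives T_H − T_C = T_H/COP.
With T_H = 333.05 K, T_C = 333.05 × (1 − 1/7.7) = 289.80 K.
Converting, 289.80 K = 61.96°F.

62.0 °F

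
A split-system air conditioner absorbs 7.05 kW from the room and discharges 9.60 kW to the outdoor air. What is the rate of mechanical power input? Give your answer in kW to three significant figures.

2.55 kW

For a cyclic device the first law requires Q̇_H = Q̇_C + Ẇ.
Ẇ = Q̇_H − Q̇_C = 2.550 kW.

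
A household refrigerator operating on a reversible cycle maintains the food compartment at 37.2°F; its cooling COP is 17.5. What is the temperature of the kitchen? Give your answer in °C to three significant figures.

COP_R = T_C/(T_H − T_C) gives T_H − T_C = T_C/COP.
With T_C = 276.04 K, T_H = 276.04 × (1 + 1/17.5) = 291.81 K.
Converting, 291.81 K = 18.66°C.

18.7 °C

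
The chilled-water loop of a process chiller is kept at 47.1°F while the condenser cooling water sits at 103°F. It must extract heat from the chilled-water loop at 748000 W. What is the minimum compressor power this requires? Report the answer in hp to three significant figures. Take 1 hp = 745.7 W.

In absolute terms T_C = 281.54 K and T_H = 312.59 K, so ΔT = 31.06 K.
COP_Carnot = T_C/ΔT = 281.54/31.06 = 9.066.
Ẇ_min = Q̇/COP_Carnot = 748000/9.066 = 82510 W = 110.6 hp.

111 hp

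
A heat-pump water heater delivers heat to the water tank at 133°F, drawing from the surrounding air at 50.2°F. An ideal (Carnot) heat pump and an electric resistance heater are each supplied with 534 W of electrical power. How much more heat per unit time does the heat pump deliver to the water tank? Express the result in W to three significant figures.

In absolute terms T_C = 283.26 K and T_H = 329.26 K, so ΔT = 46.00 K.
COP_Carnot = T_H/ΔT = 329.26/46.00 = 7.158.
The heat pump delivers Q̇_H = COP × Ẇ = 3822 W; the resistance heater delivers Ẇ = 534.0 W.
Extra = (COP − 1)·Ẇ = 3288 W.

3290 W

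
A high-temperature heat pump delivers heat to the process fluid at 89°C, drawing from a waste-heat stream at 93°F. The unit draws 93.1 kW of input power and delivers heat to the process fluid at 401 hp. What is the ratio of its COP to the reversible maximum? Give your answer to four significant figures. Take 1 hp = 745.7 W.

Converting, Q̇_H = 401.0 hp = 299.0 kW, so COP_actual = Q̇_H/Ẇ = 299.0/93.10 = 3.212.
In absolute terms T_C = 307.04 K and T_H = 362.15 K, so ΔT = 55.11 K.
COP_Carnot = T_H/ΔT = 362.15/55.11 = 6.571.
η_II = COP_actual/COP_Carnot = 3.212/6.571 = 0.4888.

0.4888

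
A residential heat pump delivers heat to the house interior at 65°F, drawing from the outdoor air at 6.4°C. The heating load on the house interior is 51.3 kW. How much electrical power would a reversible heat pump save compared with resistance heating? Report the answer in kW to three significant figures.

In absolute terms T_C = 279.55 K and T_H = 291.48 K, so ΔT = 11.93 K.
COP_Carnot = T_H/ΔT = 291.48/11.93 = 24.43.
Resistance heating needs Ẇ_res = Q̇_H = 51.30 kW; the reversible heat pump needs only Ẇ_hp = Q̇_H/COP = 2.100 kW.
Saving = 51.30 − 2.100 = 49.20 kW.

49.2 kW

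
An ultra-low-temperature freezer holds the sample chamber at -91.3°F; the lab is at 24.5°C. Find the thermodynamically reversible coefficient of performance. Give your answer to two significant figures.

2.2

In absolute terms T_C = 204.65 K and T_H = 297.65 K, so ΔT = 93.00 K.
For a reversible cycle, COP_Carnot = T_C/ΔT = 204.65/93.00 = 2.201.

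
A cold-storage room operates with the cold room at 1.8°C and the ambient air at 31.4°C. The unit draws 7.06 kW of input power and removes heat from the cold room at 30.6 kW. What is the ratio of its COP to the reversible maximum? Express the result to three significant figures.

0.467

COP_actual = Q̇_C/Ẇ = 30.60/7.060 = 4.334.
In absolute terms T_C = 274.95 K and T_H = 304.55 K, so ΔT = 29.60 K.
COP_Carnot = T_C/ΔT = 274.95/29.60 = 9.289.
η_II = COP_actual/COP_Carnot = 4.334/9.289 = 0.4666.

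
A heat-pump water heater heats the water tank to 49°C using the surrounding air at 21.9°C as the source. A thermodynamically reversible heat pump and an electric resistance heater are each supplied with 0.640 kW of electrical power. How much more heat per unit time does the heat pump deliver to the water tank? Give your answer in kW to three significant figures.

In absolute terms T_C = 295.05 K and T_H = 322.15 K, so ΔT = 27.10 K.
COP_Carnot = T_H/ΔT = 322.15/27.10 = 11.89.
The heat pump delivers Q̇_H = COP × Ẇ = 7.608 kW; the resistance heater delivers Ẇ = 0.6400 kW.
Extra = (COP − 1)·Ẇ = 6.968 kW.

6.97 kW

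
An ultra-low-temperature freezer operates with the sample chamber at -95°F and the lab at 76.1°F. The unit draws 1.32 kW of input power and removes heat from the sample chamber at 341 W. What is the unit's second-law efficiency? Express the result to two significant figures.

Converting, Q̇_C = 341.0 W = 0.3410 kW, so COP_actual = Q̇_C/Ẇ = 0.3410/1.320 = 0.2583.
In absolute terms T_C = 202.59 K and T_H = 297.65 K, so ΔT = 95.06 K.
COP_Carnot = T_C/ΔT = 202.59/95.06 = 2.131.
η_II = COP_actual/COP_Carnot = 0.2583/2.131 = 0.1212.

0.12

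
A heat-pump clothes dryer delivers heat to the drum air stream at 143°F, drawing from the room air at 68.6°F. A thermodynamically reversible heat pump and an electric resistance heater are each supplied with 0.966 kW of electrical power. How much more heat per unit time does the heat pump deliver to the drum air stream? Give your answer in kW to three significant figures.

In absolute terms T_C = 293.48 K and T_H = 334.82 K, so ΔT = 41.33 K.
COP_Carnot = T_H/ΔT = 334.82/41.33 = 8.100.
The heat pump delivers Q̇_H = COP × Ẇ = 7.825 kW; the resistance heater delivers Ẇ = 0.9660 kW.
Extra = (COP − 1)·Ẇ = 6.859 kW.

6.86 kW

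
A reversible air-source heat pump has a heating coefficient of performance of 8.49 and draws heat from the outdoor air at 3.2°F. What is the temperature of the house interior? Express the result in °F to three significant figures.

65.0 °F

COP_HP = T_H/(T_H − T_C) rearranges to T_H = COP·T_C/(COP − 1).
With T_C = 257.15 K, T_H = 8.49 × 257.15/7.490 = 291.48 K.
Converting, 291.48 K = 65.00°F.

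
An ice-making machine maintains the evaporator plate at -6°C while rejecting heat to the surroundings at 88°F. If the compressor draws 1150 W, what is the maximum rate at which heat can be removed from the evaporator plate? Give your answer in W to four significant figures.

In absolute terms T_C = 267.15 K and T_H = 304.26 K, so ΔT = 37.11 K.
COP_Carnot = T_C/ΔT = 267.15/37.11 = 7.199.
Q̇_max = COP_Carnot × Ẇ = 7.199 × 1150 W = 8278 W.

8278 W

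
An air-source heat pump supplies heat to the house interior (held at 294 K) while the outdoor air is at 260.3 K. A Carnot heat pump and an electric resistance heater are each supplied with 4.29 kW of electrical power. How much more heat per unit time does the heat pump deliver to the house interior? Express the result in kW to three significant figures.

33.1 kW

The reservoir spacing is ΔT = 294 − 260.3 = 33.70 K.
COP_Carnot = T_H/ΔT = 294.00/33.70 = 8.724.
The heat pump delivers Q̇_H = COP × Ẇ = 37.43 kW; the resistance heater delivers Ẇ = 4.290 kW.
Extra = (COP − 1)·Ẇ = 33.14 kW.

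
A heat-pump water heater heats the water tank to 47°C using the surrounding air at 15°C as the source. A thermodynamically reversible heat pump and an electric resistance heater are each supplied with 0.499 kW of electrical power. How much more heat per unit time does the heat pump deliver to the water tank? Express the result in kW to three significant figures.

4.49 kW

In absolute terms T_C = 288.15 K and T_H = 320.15 K, so ΔT = 32.00 K.
COP_Carnot = T_H/ΔT = 320.15/32.00 = 10.00.
The heat pump delivers Q̇_H = COP × Ẇ = 4.992 kW; the resistance heater delivers Ẇ = 0.4990 kW.
Extra = (COP − 1)·Ẇ = 4.493 kW.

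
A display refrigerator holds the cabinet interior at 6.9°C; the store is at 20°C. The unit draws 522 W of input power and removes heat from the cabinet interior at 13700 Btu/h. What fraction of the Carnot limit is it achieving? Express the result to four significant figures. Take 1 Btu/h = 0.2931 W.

Converting, Q̇_C = 13700 Btu/h = 4015 W, so COP_actual = Q̇_C/Ẇ = 4015/522.0 = 7.692.
In absolute terms T_C = 280.05 K and T_H = 293.15 K, so ΔT = 13.10 K.
COP_Carnot = T_C/ΔT = 280.05/13.10 = 21.38.
η_II = COP_actual/COP_Carnot = 7.692/21.38 = 0.3598.

0.3598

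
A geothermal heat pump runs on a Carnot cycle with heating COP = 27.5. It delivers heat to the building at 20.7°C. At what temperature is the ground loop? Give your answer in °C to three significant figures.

COP_HP = T_H/(T_H − T_C) gives T_H − T_C = T_H/COP.
With T_H = 293.85 K, T_C = 293.85 × (1 − 1/27.5) = 283.16 K.
Converting, 283.16 K = 10.01°C.

10.0 °C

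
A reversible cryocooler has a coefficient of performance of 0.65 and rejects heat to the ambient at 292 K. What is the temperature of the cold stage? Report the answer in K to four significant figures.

For a Carnot refrigerator COP_R = T_C/(T_H − T_C), so T_C = COP·T_H/(1 + COP).
With T_H = 292.00 K, T_C = 0.65 × 292.00/1.650 = 115.03 K.

115.0 K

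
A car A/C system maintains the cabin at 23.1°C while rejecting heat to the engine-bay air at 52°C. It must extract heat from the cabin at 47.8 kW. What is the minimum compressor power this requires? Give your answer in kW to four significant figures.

In absolute terms T_C = 296.25 K and T_H = 325.15 K, so ΔT = 28.90 K.
COP_Carnot = T_C/ΔT = 296.25/28.90 = 10.25.
Ẇ_min = Q̇/COP_Carnot = 47.80/10.25 = 4.663 kW.

4.663 kW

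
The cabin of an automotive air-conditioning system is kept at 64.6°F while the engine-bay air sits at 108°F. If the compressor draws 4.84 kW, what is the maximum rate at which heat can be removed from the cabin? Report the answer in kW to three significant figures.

In absolute terms T_C = 291.26 K and T_H = 315.37 K, so ΔT = 24.11 K.
COP_Carnot = T_C/ΔT = 291.26/24.11 = 12.08.
Q̇_max = COP_Carnot × Ẇ = 12.08 × 4.840 kW = 58.47 kW.

58.5 kW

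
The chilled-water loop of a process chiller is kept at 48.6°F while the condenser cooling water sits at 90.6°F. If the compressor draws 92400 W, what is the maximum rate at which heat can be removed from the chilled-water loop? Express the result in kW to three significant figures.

In absolute terms T_C = 282.37 K and T_H = 305.71 K, so ΔT = 23.33 K.
COP_Carnot = T_C/ΔT = 282.37/23.33 = 12.10.
Q̇_max = COP_Carnot × Ẇ = 12.10 × 92400 W = 1118000 W = 1118 kW.

1120 kW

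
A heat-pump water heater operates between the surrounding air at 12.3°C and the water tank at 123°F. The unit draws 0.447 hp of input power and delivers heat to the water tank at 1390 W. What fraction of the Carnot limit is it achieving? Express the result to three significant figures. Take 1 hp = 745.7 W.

0.493

Converting, Q̇_H = 1390 W = 1.864 hp, so COP_actual = Q̇_H/Ẇ = 1.864/0.4470 = 4.170.
In absolute terms T_C = 285.45 K and T_H = 323.71 K, so ΔT = 38.26 K.
COP_Carnot = T_H/ΔT = 323.71/38.26 = 8.462.
η_II = COP_actual/COP_Carnot = 4.170/8.462 = 0.4928.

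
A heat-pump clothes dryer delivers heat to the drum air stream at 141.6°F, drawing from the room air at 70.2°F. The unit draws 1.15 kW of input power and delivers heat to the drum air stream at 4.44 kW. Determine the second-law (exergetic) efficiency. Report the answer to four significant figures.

0.4585

COP_actual = Q̇_H/Ẇ = 4.440/1.150 = 3.861.
In absolute terms T_C = 294.37 K and T_H = 334.04 K, so ΔT = 39.67 K.
COP_Carnot = T_H/ΔT = 334.04/39.67 = 8.421.
η_II = COP_actual/COP_Carnot = 3.861/8.421 = 0.4585.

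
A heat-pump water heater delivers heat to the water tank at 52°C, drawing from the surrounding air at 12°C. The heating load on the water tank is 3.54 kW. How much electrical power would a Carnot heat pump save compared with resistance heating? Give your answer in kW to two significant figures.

3.1 kW

In absolute terms T_C = 285.15 K and T_H = 325.15 K, so ΔT = 40.00 K.
COP_Carnot = T_H/ΔT = 325.15/40.00 = 8.129.
Resistance heating needs Ẇ_res = Q̇_H = 3.540 kW; the reversible heat pump needs only Ẇ_hp = Q̇_H/COP = 0.4355 kW.
Saving = 3.540 − 0.4355 = 3.105 kW.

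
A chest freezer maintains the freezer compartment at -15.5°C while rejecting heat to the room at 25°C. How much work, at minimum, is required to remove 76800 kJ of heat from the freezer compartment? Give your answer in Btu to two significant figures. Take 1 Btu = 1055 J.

In absolute terms T_C = 257.65 K and T_H = 298.15 K, so ΔT = 40.50 K.
The reversible limit is COP_R = T_C/ΔT = 6.362, so W_min = Q_C/COP = Q_C·ΔT/T_C.
W_min = 76800 × 40.50/257.65 = 12070 kJ = 11440 Btu.

11000 Btu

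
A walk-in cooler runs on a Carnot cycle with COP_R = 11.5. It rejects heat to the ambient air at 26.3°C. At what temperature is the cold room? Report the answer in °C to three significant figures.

2.34 °C

For a Carnot refrigerator COP_R = T_C/(T_H − T_C), so T_C = COP·T_H/(1 + COP).
With T_H = 299.45 K, T_C = 11.5 × 299.45/12.50 = 275.49 K.
Converting, 275.49 K = 2.34°C.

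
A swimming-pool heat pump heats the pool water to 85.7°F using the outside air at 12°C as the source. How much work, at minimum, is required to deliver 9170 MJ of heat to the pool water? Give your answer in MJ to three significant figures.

In absolute terms T_C = 285.15 K and T_H = 302.98 K, so ΔT = 17.83 K.
The reversible limit is COP_HP = T_H/ΔT = 16.99, so W_min = Q_H/COP = Q_H·ΔT/T_H.
W_min = 9170 × 17.83/302.98 = 539.7 MJ.

540 MJ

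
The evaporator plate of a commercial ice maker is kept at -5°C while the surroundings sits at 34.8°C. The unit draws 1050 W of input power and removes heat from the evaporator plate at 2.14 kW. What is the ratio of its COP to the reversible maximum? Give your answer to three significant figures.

0.303

Converting, Q̇_C = 2.140 kW = 2140 W, so COP_actual = Q̇_C/Ẇ = 2140/1050 = 2.038.
In absolute terms T_C = 268.15 K and T_H = 307.95 K, so ΔT = 39.80 K.
COP_Carnot = T_C/ΔT = 268.15/39.80 = 6.737.
η_II = COP_actual/COP_Carnot = 2.038/6.737 = 0.3025.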